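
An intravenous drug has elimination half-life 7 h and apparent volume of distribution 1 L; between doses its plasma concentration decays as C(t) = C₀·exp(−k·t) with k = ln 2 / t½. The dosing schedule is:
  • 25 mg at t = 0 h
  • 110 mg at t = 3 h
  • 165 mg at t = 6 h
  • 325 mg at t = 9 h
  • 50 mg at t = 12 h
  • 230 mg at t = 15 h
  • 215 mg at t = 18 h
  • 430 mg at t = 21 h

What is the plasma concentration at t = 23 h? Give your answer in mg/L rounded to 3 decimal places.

734.414 mg/L

k = ln 2 / 7 = 0.09902 per h
Dose 1 (25 mg at t=0 h): 25·exp(−0.09902·23) = 2.564 mg/L
Dose 2 (110 mg at t=3 h): 110·exp(−0.09902·20) = 15.181 mg/L
Dose 3 (165 mg at t=6 h): 165·exp(−0.09902·17) = 30.649 mg/L
Dose 4 (325 mg at t=9 h): 325·exp(−0.09902·14) = 81.250 mg/L
Dose 5 (50 mg at t=12 h): 50·exp(−0.09902·11) = 16.824 mg/L
Dose 6 (230 mg at t=15 h): 230·exp(−0.09902·8) = 104.158 mg/L
Dose 7 (215 mg at t=18 h): 215·exp(−0.09902·5) = 131.044 mg/L
Dose 8 (430 mg at t=21 h): 430·exp(−0.09902·2) = 352.744 mg/L
C(23) = 2.564 + 15.181 + 30.649 + 81.250 + 16.824 + 104.158 + 131.044 + 352.744 = 734.414 mg/L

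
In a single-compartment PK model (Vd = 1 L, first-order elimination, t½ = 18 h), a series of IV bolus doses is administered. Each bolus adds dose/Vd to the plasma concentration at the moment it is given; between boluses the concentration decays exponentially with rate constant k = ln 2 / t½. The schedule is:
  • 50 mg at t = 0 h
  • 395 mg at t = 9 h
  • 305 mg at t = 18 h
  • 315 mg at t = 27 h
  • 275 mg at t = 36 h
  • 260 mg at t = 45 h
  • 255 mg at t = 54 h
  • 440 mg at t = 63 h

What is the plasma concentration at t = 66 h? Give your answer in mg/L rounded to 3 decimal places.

k = ln 2 / 18 = 0.03851 per h
Dose 1 (50 mg at t=0 h): 50·exp(−0.03851·66) = 3.937 mg/L
Dose 2 (395 mg at t=9 h): 395·exp(−0.03851·57) = 43.988 mg/L
Dose 3 (305 mg at t=18 h): 305·exp(−0.03851·48) = 48.034 mg/L
Dose 4 (315 mg at t=27 h): 315·exp(−0.03851·39) = 70.158 mg/L
Dose 5 (275 mg at t=36 h): 275·exp(−0.03851·30) = 86.620 mg/L
Dose 6 (260 mg at t=45 h): 260·exp(−0.03851·21) = 115.817 mg/L
Dose 7 (255 mg at t=54 h): 255·exp(−0.03851·12) = 160.640 mg/L
Dose 8 (440 mg at t=63 h): 440·exp(−0.03851·3) = 391.995 mg/L
C(66) = 3.937 + 43.988 + 48.034 + 70.158 + 86.620 + 115.817 + 160.640 + 391.995 = 921.190 mg/L

921.190 mg/L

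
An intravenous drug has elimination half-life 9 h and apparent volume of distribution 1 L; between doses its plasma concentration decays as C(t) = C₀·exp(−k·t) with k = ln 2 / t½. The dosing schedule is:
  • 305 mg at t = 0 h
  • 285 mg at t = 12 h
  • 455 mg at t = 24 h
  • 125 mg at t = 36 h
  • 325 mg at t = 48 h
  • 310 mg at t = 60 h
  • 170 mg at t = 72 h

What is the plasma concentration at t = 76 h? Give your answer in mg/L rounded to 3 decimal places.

269.919 mg/L

k = ln 2 / 9 = 0.07702 per h
Dose 1 (305 mg at t=0 h): 305·exp(−0.07702·76) = 0.876 mg/L
Dose 2 (285 mg at t=12 h): 285·exp(−0.07702·64) = 2.062 mg/L
Dose 3 (455 mg at t=24 h): 455·exp(−0.07702·52) = 8.293 mg/L
Dose 4 (125 mg at t=36 h): 125·exp(−0.07702·40) = 5.741 mg/L
Dose 5 (325 mg at t=48 h): 325·exp(−0.07702·28) = 37.614 mg/L
Dose 6 (310 mg at t=60 h): 310·exp(−0.07702·16) = 90.406 mg/L
Dose 7 (170 mg at t=72 h): 170·exp(−0.07702·4) = 124.927 mg/L
C(76) = 0.876 + 2.062 + 8.293 + 5.741 + 37.614 + 90.406 + 124.927 = 269.919 mg/L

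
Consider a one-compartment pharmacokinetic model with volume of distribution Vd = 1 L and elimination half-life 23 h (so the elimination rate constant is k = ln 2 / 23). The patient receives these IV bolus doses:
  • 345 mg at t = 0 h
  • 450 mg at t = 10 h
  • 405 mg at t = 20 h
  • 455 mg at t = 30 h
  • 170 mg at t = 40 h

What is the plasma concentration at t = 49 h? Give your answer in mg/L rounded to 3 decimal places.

k = ln 2 / 23 = 0.03014 per h
Dose 1 (345 mg at t=0 h): 345·exp(−0.03014·49) = 78.794 mg/L
Dose 2 (450 mg at t=10 h): 450·exp(−0.03014·39) = 138.922 mg/L
Dose 3 (405 mg at t=20 h): 405·exp(−0.03014·29) = 169.003 mg/L
Dose 4 (455 mg at t=30 h): 455·exp(−0.03014·19) = 256.646 mg/L
Dose 5 (170 mg at t=40 h): 170·exp(−0.03014·9) = 129.615 mg/L
C(49) = 78.794 + 138.922 + 169.003 + 256.646 + 129.615 = 772.980 mg/L

772.980 mg/L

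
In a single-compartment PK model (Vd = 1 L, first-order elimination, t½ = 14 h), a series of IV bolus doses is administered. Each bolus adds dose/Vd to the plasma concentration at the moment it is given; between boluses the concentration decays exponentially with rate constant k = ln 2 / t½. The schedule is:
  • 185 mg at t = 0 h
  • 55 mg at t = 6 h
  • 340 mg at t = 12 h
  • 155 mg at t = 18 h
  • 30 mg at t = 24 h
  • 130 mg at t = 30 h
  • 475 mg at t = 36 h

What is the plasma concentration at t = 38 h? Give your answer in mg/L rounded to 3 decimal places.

723.601 mg/L

k = ln 2 / 14 = 0.04951 per h
Dose 1 (185 mg at t=0 h): 185·exp(−0.04951·38) = 28.190 mg/L
Dose 2 (55 mg at t=6 h): 55·exp(−0.04951·32) = 11.280 mg/L
Dose 3 (340 mg at t=12 h): 340·exp(−0.04951·26) = 93.848 mg/L
Dose 4 (155 mg at t=18 h): 155·exp(−0.04951·20) = 57.582 mg/L
Dose 5 (30 mg at t=24 h): 30·exp(−0.04951·14) = 15.000 mg/L
Dose 6 (130 mg at t=30 h): 130·exp(−0.04951·8) = 87.484 mg/L
Dose 7 (475 mg at t=36 h): 475·exp(−0.04951·2) = 430.219 mg/L
C(38) = 28.190 + 11.280 + 93.848 + 57.582 + 15.000 + 87.484 + 430.219 = 723.601 mg/L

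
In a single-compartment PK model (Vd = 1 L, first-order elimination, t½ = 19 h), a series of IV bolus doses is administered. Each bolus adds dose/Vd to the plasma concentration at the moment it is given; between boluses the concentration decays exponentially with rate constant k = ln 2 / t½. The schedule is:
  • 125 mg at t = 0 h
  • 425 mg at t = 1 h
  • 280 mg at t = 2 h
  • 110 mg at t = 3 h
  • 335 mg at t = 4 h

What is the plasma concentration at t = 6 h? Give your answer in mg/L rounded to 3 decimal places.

k = ln 2 / 19 = 0.03648 per h
Dose 1 (125 mg at t=0 h): 125·exp(−0.03648·6) = 100.426 mg/L
Dose 2 (425 mg at t=1 h): 425·exp(−0.03648·5) = 354.136 mg/L
Dose 3 (280 mg at t=2 h): 280·exp(−0.03648·4) = 241.982 mg/L
Dose 4 (110 mg at t=3 h): 110·exp(−0.03648·3) = 98.597 mg/L
Dose 5 (335 mg at t=4 h): 335·exp(−0.03648·2) = 311.428 mg/L
C(6) = 100.426 + 354.136 + 241.982 + 98.597 + 311.428 = 1106.569 mg/L

1106.569 mg/L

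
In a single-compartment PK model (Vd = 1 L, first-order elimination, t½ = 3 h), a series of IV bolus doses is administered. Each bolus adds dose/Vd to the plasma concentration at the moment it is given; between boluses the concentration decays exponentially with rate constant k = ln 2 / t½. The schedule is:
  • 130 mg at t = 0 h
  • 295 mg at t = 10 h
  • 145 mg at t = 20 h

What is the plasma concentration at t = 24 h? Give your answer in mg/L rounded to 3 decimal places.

69.666 mg/L

k = ln 2 / 3 = 0.23105 per h
Dose 1 (130 mg at t=0 h): 130·exp(−0.23105·24) = 0.508 mg/L
Dose 2 (295 mg at t=10 h): 295·exp(−0.23105·14) = 11.615 mg/L
Dose 3 (145 mg at t=20 h): 145·exp(−0.23105·4) = 57.543 mg/L
C(24) = 0.508 + 11.615 + 57.543 = 69.666 mg/L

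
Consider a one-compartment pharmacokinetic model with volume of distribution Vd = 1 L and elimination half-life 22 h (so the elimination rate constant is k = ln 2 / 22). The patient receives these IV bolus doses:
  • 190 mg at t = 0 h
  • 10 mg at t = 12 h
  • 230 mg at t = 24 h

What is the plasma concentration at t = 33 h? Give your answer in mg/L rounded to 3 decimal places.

245.548 mg/L

k = ln 2 / 22 = 0.03151 per h
Dose 1 (190 mg at t=0 h): 190·exp(−0.03151·33) = 67.175 mg/L
Dose 2 (10 mg at t=12 h): 10·exp(−0.03151·21) = 5.160 mg/L
Dose 3 (230 mg at t=24 h): 230·exp(−0.03151·9) = 173.212 mg/L
C(33) = 67.175 + 5.160 + 173.212 = 245.548 mg/L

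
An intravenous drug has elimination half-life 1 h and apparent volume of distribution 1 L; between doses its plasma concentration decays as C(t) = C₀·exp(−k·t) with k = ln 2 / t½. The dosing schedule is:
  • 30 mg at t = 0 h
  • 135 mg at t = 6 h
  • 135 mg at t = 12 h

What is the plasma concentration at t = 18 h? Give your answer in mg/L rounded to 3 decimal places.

2.142 mg/L

k = ln 2 / 1 = 0.69315 per h
Dose 1 (30 mg at t=0 h): 30·exp(−0.69315·18) = 0.000 mg/L
Dose 2 (135 mg at t=6 h): 135·exp(−0.69315·12) = 0.033 mg/L
Dose 3 (135 mg at t=12 h): 135·exp(−0.69315·6) = 2.109 mg/L
C(18) = 0.000 + 0.033 + 2.109 = 2.142 mg/L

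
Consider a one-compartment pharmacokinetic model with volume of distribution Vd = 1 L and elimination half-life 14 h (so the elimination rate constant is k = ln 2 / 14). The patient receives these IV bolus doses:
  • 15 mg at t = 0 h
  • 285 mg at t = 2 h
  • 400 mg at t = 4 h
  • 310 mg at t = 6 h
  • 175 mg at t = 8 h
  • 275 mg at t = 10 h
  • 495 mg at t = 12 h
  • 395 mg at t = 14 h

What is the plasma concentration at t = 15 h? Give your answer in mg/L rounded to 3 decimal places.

k = ln 2 / 14 = 0.04951 per h
Dose 1 (15 mg at t=0 h): 15·exp(−0.04951·15) = 7.138 mg/L
Dose 2 (285 mg at t=2 h): 285·exp(−0.04951·13) = 149.733 mg/L
Dose 3 (400 mg at t=4 h): 400·exp(−0.04951·11) = 232.026 mg/L
Dose 4 (310 mg at t=6 h): 310·exp(−0.04951·9) = 198.537 mg/L
Dose 5 (175 mg at t=8 h): 175·exp(−0.04951·7) = 123.744 mg/L
Dose 6 (275 mg at t=10 h): 275·exp(−0.04951·5) = 214.695 mg/L
Dose 7 (495 mg at t=12 h): 495·exp(−0.04951·3) = 426.677 mg/L
Dose 8 (395 mg at t=14 h): 395·exp(−0.04951·1) = 375.920 mg/L
C(15) = 7.138 + 149.733 + 232.026 + 198.537 + 123.744 + 214.695 + 426.677 + 375.920 = 1728.469 mg/L

1728.469 mg/L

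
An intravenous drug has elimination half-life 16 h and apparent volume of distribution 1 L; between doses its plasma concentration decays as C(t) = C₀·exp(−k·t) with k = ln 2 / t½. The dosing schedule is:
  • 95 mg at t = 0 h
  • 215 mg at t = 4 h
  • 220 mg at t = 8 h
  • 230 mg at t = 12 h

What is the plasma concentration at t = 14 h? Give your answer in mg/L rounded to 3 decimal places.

571.763 mg/L

k = ln 2 / 16 = 0.04332 per h
Dose 1 (95 mg at t=0 h): 95·exp(−0.04332·14) = 51.799 mg/L
Dose 2 (215 mg at t=4 h): 215·exp(−0.04332·10) = 139.410 mg/L
Dose 3 (220 mg at t=8 h): 220·exp(−0.04332·6) = 169.643 mg/L
Dose 4 (230 mg at t=12 h): 230·exp(−0.04332·2) = 210.911 mg/L
C(14) = 51.799 + 139.410 + 169.643 + 210.911 = 571.763 mg/L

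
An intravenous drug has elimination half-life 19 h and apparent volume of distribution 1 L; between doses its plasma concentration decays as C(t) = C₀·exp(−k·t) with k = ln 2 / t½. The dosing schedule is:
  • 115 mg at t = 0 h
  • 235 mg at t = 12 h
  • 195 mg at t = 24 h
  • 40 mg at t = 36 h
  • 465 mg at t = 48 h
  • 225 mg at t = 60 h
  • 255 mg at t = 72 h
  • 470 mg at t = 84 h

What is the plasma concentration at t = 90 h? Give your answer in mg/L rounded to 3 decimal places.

726.718 mg/L

k = ln 2 / 19 = 0.03648 per h
Dose 1 (115 mg at t=0 h): 115·exp(−0.03648·90) = 4.313 mg/L
Dose 2 (235 mg at t=12 h): 235·exp(−0.03648·78) = 13.654 mg/L
Dose 3 (195 mg at t=24 h): 195·exp(−0.03648·66) = 17.553 mg/L
Dose 4 (40 mg at t=36 h): 40·exp(−0.03648·54) = 5.578 mg/L
Dose 5 (465 mg at t=48 h): 465·exp(−0.03648·42) = 100.466 mg/L
Dose 6 (225 mg at t=60 h): 225·exp(−0.03648·30) = 75.313 mg/L
Dose 7 (255 mg at t=72 h): 255·exp(−0.03648·18) = 132.237 mg/L
Dose 8 (470 mg at t=84 h): 470·exp(−0.03648·6) = 377.603 mg/L
C(90) = 4.313 + 13.654 + 17.553 + 5.578 + 100.466 + 75.313 + 132.237 + 377.603 = 726.718 mg/L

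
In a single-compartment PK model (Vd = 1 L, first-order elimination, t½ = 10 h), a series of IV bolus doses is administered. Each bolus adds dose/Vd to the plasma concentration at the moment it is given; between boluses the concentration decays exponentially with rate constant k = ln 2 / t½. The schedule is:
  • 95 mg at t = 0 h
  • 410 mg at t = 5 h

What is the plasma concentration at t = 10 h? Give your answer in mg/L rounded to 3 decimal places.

k = ln 2 / 10 = 0.06931 per h
Dose 1 (95 mg at t=0 h): 95·exp(−0.06931·10) = 47.500 mg/L
Dose 2 (410 mg at t=5 h): 410·exp(−0.06931·5) = 289.914 mg/L
C(10) = 47.500 + 289.914 = 337.414 mg/L

337.414 mg/L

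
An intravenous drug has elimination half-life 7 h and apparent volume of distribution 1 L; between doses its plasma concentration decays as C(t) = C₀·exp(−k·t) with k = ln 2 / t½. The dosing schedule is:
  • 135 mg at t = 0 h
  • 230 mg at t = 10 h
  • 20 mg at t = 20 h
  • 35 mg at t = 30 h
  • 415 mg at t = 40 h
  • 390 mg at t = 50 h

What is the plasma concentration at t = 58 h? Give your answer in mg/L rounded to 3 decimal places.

251.503 mg/L

k = ln 2 / 7 = 0.09902 per h
Dose 1 (135 mg at t=0 h): 135·exp(−0.09902·58) = 0.433 mg/L
Dose 2 (230 mg at t=10 h): 230·exp(−0.09902·48) = 1.984 mg/L
Dose 3 (20 mg at t=20 h): 20·exp(−0.09902·38) = 0.464 mg/L
Dose 4 (35 mg at t=30 h): 35·exp(−0.09902·28) = 2.188 mg/L
Dose 5 (415 mg at t=40 h): 415·exp(−0.09902·18) = 69.819 mg/L
Dose 6 (390 mg at t=50 h): 390·exp(−0.09902·8) = 176.616 mg/L
C(58) = 0.433 + 1.984 + 0.464 + 2.188 + 69.819 + 176.616 = 251.503 mg/L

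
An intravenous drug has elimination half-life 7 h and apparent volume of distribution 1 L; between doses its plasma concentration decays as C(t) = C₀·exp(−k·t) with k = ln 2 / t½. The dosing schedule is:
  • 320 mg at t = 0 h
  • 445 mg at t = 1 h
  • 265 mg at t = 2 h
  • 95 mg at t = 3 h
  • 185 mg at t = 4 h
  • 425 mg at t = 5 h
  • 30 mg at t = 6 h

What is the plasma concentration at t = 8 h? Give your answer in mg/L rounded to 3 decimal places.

1036.490 mg/L

k = ln 2 / 7 = 0.09902 per h
Dose 1 (320 mg at t=0 h): 320·exp(−0.09902·8) = 144.916 mg/L
Dose 2 (445 mg at t=1 h): 445·exp(−0.09902·7) = 222.500 mg/L
Dose 3 (265 mg at t=2 h): 265·exp(−0.09902·6) = 146.292 mg/L
Dose 4 (95 mg at t=3 h): 95·exp(−0.09902·5) = 57.903 mg/L
Dose 5 (185 mg at t=4 h): 185·exp(−0.09902·4) = 124.496 mg/L
Dose 6 (425 mg at t=5 h): 425·exp(−0.09902·3) = 315.774 mg/L
Dose 7 (30 mg at t=6 h): 30·exp(−0.09902·2) = 24.610 mg/L
C(8) = 144.916 + 222.500 + 146.292 + 57.903 + 124.496 + 315.774 + 24.610 = 1036.490 mg/L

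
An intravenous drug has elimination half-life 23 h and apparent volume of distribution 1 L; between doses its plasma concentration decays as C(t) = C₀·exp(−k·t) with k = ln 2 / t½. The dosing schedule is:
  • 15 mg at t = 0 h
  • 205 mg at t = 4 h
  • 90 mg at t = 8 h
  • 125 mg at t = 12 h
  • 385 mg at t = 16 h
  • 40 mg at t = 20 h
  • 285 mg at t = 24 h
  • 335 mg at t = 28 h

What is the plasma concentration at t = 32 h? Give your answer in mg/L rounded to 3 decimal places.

992.430 mg/L

k = ln 2 / 23 = 0.03014 per h
Dose 1 (15 mg at t=0 h): 15·exp(−0.03014·32) = 5.718 mg/L
Dose 2 (205 mg at t=4 h): 205·exp(−0.03014·28) = 88.162 mg/L
Dose 3 (90 mg at t=8 h): 90·exp(−0.03014·24) = 43.664 mg/L
Dose 4 (125 mg at t=12 h): 125·exp(−0.03014·20) = 68.414 mg/L
Dose 5 (385 mg at t=16 h): 385·exp(−0.03014·16) = 237.711 mg/L
Dose 6 (40 mg at t=20 h): 40·exp(−0.03014·12) = 27.861 mg/L
Dose 7 (285 mg at t=24 h): 285·exp(−0.03014·8) = 223.944 mg/L
Dose 8 (335 mg at t=28 h): 335·exp(−0.03014·4) = 296.956 mg/L
C(32) = 5.718 + 88.162 + 43.664 + 68.414 + 237.711 + 27.861 + 223.944 + 296.956 = 992.430 mg/L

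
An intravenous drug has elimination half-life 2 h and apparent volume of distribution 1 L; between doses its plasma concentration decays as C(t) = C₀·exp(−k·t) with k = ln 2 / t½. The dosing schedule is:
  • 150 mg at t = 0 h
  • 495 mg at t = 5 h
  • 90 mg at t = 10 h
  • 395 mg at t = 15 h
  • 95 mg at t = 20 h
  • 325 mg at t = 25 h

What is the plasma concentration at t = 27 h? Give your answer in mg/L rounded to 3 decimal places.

k = ln 2 / 2 = 0.34657 per h
Dose 1 (150 mg at t=0 h): 150·exp(−0.34657·27) = 0.013 mg/L
Dose 2 (495 mg at t=5 h): 495·exp(−0.34657·22) = 0.242 mg/L
Dose 3 (90 mg at t=10 h): 90·exp(−0.34657·17) = 0.249 mg/L
Dose 4 (395 mg at t=15 h): 395·exp(−0.34657·12) = 6.172 mg/L
Dose 5 (95 mg at t=20 h): 95·exp(−0.34657·7) = 8.397 mg/L
Dose 6 (325 mg at t=25 h): 325·exp(−0.34657·2) = 162.500 mg/L
C(27) = 0.013 + 0.242 + 0.249 + 6.172 + 8.397 + 162.500 = 177.572 mg/L

177.572 mg/L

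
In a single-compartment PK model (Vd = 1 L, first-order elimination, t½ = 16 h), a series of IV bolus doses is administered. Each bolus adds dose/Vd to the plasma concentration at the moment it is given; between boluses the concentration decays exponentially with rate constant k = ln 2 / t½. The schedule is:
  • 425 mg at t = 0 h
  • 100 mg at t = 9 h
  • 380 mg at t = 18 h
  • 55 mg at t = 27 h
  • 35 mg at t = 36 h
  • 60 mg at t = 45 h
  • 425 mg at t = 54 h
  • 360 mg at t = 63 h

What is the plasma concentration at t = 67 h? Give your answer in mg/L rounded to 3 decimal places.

663.625 mg/L

k = ln 2 / 16 = 0.04332 per h
Dose 1 (425 mg at t=0 h): 425·exp(−0.04332·67) = 23.325 mg/L
Dose 2 (100 mg at t=9 h): 100·exp(−0.04332·58) = 8.105 mg/L
Dose 3 (380 mg at t=18 h): 380·exp(−0.04332·49) = 45.486 mg/L
Dose 4 (55 mg at t=27 h): 55·exp(−0.04332·40) = 9.723 mg/L
Dose 5 (35 mg at t=36 h): 35·exp(−0.04332·31) = 9.137 mg/L
Dose 6 (60 mg at t=45 h): 60·exp(−0.04332·22) = 23.133 mg/L
Dose 7 (425 mg at t=54 h): 425·exp(−0.04332·13) = 241.993 mg/L
Dose 8 (360 mg at t=63 h): 360·exp(−0.04332·4) = 302.723 mg/L
C(67) = 23.325 + 8.105 + 45.486 + 9.723 + 9.137 + 23.133 + 241.993 + 302.723 = 663.625 mg/L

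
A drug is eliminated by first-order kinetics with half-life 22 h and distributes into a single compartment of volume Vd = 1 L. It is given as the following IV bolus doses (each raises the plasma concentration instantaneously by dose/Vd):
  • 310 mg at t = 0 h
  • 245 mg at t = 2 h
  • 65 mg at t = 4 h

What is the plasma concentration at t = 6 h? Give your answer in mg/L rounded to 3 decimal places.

k = ln 2 / 22 = 0.03151 per h
Dose 1 (310 mg at t=0 h): 310·exp(−0.03151·6) = 256.604 mg/L
Dose 2 (245 mg at t=2 h): 245·exp(−0.03151·4) = 215.990 mg/L
Dose 3 (65 mg at t=4 h): 65·exp(−0.03151·2) = 61.031 mg/L
C(6) = 256.604 + 215.990 + 61.031 = 533.624 mg/L

533.624 mg/L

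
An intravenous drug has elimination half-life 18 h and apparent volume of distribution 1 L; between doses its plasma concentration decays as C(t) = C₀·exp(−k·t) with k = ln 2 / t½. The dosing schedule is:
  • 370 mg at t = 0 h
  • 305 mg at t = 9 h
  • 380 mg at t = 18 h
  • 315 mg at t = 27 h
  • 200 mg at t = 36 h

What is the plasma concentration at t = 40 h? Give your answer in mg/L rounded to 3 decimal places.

697.001 mg/L

k = ln 2 / 18 = 0.03851 per h
Dose 1 (370 mg at t=0 h): 370·exp(−0.03851·40) = 79.295 mg/L
Dose 2 (305 mg at t=9 h): 305·exp(−0.03851·31) = 92.440 mg/L
Dose 3 (380 mg at t=18 h): 380·exp(−0.03851·22) = 162.876 mg/L
Dose 4 (315 mg at t=27 h): 315·exp(−0.03851·13) = 190.941 mg/L
Dose 5 (200 mg at t=36 h): 200·exp(−0.03851·4) = 171.449 mg/L
C(40) = 79.295 + 92.440 + 162.876 + 190.941 + 171.449 = 697.001 mg/L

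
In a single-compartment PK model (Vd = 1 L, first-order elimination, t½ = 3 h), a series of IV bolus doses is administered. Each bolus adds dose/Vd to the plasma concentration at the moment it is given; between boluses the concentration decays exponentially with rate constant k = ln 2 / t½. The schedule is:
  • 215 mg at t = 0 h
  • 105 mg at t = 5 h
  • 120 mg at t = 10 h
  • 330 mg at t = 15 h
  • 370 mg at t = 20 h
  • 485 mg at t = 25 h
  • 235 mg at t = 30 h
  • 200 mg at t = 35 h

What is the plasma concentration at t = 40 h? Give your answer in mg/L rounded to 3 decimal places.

k = ln 2 / 3 = 0.23105 per h
Dose 1 (215 mg at t=0 h): 215·exp(−0.23105·40) = 0.021 mg/L
Dose 2 (105 mg at t=5 h): 105·exp(−0.23105·35) = 0.032 mg/L
Dose 3 (120 mg at t=10 h): 120·exp(−0.23105·30) = 0.117 mg/L
Dose 4 (330 mg at t=15 h): 330·exp(−0.23105·25) = 1.023 mg/L
Dose 5 (370 mg at t=20 h): 370·exp(−0.23105·20) = 3.642 mg/L
Dose 6 (485 mg at t=25 h): 485·exp(−0.23105·15) = 15.156 mg/L
Dose 7 (235 mg at t=30 h): 235·exp(−0.23105·10) = 23.315 mg/L
Dose 8 (200 mg at t=35 h): 200·exp(−0.23105·5) = 62.996 mg/L
C(40) = 0.021 + 0.032 + 0.117 + 1.023 + 3.642 + 15.156 + 23.315 + 62.996 = 106.303 mg/L

106.303 mg/L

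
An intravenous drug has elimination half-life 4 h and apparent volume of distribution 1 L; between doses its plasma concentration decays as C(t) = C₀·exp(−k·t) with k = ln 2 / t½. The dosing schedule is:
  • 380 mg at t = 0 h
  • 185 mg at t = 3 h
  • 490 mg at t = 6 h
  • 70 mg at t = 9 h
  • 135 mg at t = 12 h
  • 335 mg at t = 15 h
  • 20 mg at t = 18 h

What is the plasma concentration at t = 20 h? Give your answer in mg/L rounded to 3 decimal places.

264.056 mg/L

k = ln 2 / 4 = 0.17329 per h
Dose 1 (380 mg at t=0 h): 380·exp(−0.17329·20) = 11.875 mg/L
Dose 2 (185 mg at t=3 h): 185·exp(−0.17329·17) = 9.723 mg/L
Dose 3 (490 mg at t=6 h): 490·exp(−0.17329·14) = 43.310 mg/L
Dose 4 (70 mg at t=9 h): 70·exp(−0.17329·11) = 10.406 mg/L
Dose 5 (135 mg at t=12 h): 135·exp(−0.17329·8) = 33.750 mg/L
Dose 6 (335 mg at t=15 h): 335·exp(−0.17329·5) = 140.850 mg/L
Dose 7 (20 mg at t=18 h): 20·exp(−0.17329·2) = 14.142 mg/L
C(20) = 11.875 + 9.723 + 43.310 + 10.406 + 33.750 + 140.850 + 14.142 = 264.056 mg/L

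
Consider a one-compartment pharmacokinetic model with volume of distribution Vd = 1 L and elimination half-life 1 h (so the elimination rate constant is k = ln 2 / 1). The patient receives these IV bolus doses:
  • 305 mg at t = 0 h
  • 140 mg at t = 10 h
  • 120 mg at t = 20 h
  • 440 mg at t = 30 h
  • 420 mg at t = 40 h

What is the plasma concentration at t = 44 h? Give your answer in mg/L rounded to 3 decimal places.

26.277 mg/L

k = ln 2 / 1 = 0.69315 per h
Dose 1 (305 mg at t=0 h): 305·exp(−0.69315·44) = 0.000 mg/L
Dose 2 (140 mg at t=10 h): 140·exp(−0.69315·34) = 0.000 mg/L
Dose 3 (120 mg at t=20 h): 120·exp(−0.69315·24) = 0.000 mg/L
Dose 4 (440 mg at t=30 h): 440·exp(−0.69315·14) = 0.027 mg/L
Dose 5 (420 mg at t=40 h): 420·exp(−0.69315·4) = 26.250 mg/L
C(44) = 0.000 + 0.000 + 0.000 + 0.027 + 26.250 = 26.277 mg/L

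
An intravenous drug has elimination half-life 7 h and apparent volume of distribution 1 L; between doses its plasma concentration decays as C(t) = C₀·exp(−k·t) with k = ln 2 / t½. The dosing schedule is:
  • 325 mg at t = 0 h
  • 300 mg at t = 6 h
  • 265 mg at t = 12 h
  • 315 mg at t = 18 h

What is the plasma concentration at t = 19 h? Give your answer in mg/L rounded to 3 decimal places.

k = ln 2 / 7 = 0.09902 per h
Dose 1 (325 mg at t=0 h): 325·exp(−0.09902·19) = 49.522 mg/L
Dose 2 (300 mg at t=6 h): 300·exp(−0.09902·13) = 82.807 mg/L
Dose 3 (265 mg at t=12 h): 265·exp(−0.09902·7) = 132.500 mg/L
Dose 4 (315 mg at t=18 h): 315·exp(−0.09902·1) = 285.303 mg/L
C(19) = 49.522 + 82.807 + 132.500 + 285.303 = 550.132 mg/L

550.132 mg/L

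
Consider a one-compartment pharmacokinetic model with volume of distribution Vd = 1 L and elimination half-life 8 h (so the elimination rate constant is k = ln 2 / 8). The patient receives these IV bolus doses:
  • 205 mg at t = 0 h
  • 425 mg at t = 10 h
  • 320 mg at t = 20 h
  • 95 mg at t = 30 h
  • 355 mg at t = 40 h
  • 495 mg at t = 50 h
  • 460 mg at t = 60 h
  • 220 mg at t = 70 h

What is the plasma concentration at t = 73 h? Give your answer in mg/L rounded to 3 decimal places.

k = ln 2 / 8 = 0.08664 per h
Dose 1 (205 mg at t=0 h): 205·exp(−0.08664·73) = 0.367 mg/L
Dose 2 (425 mg at t=10 h): 425·exp(−0.08664·63) = 1.810 mg/L
Dose 3 (320 mg at t=20 h): 320·exp(−0.08664·53) = 3.242 mg/L
Dose 4 (95 mg at t=30 h): 95·exp(−0.08664·43) = 2.289 mg/L
Dose 5 (355 mg at t=40 h): 355·exp(−0.08664·33) = 20.346 mg/L
Dose 6 (495 mg at t=50 h): 495·exp(−0.08664·23) = 67.475 mg/L
Dose 7 (460 mg at t=60 h): 460·exp(−0.08664·13) = 149.137 mg/L
Dose 8 (220 mg at t=70 h): 220·exp(−0.08664·3) = 169.643 mg/L
C(73) = 0.367 + 1.810 + 3.242 + 2.289 + 20.346 + 67.475 + 149.137 + 169.643 = 414.310 mg/L

414.310 mg/L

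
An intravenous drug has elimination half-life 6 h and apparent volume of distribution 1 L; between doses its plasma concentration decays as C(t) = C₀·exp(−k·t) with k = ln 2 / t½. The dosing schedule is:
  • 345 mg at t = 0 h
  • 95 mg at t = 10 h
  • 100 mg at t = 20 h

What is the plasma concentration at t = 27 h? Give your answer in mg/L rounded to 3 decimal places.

73.121 mg/L

k = ln 2 / 6 = 0.11552 per h
Dose 1 (345 mg at t=0 h): 345·exp(−0.11552·27) = 15.247 mg/L
Dose 2 (95 mg at t=10 h): 95·exp(−0.11552·17) = 13.329 mg/L
Dose 3 (100 mg at t=20 h): 100·exp(−0.11552·7) = 44.545 mg/L
C(27) = 15.247 + 13.329 + 44.545 = 73.121 mg/L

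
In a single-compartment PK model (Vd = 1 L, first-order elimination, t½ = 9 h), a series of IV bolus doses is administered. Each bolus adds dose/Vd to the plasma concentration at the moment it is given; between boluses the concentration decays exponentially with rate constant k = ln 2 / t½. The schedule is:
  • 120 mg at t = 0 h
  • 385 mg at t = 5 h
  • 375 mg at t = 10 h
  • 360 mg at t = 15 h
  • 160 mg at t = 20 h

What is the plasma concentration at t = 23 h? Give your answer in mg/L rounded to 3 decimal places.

575.852 mg/L

k = ln 2 / 9 = 0.07702 per h
Dose 1 (120 mg at t=0 h): 120·exp(−0.07702·23) = 20.412 mg/L
Dose 2 (385 mg at t=5 h): 385·exp(−0.07702·18) = 96.250 mg/L
Dose 3 (375 mg at t=10 h): 375·exp(−0.07702·13) = 137.788 mg/L
Dose 4 (360 mg at t=15 h): 360·exp(−0.07702·8) = 194.411 mg/L
Dose 5 (160 mg at t=20 h): 160·exp(−0.07702·3) = 126.992 mg/L
C(23) = 20.412 + 96.250 + 137.788 + 194.411 + 126.992 = 575.852 mg/L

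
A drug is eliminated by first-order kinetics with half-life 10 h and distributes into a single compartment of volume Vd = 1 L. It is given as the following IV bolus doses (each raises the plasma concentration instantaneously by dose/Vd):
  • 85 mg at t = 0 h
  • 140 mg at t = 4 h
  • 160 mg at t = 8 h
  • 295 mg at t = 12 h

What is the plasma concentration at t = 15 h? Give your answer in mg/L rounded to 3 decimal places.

k = ln 2 / 10 = 0.06931 per h
Dose 1 (85 mg at t=0 h): 85·exp(−0.06931·15) = 30.052 mg/L
Dose 2 (140 mg at t=4 h): 140·exp(−0.06931·11) = 65.312 mg/L
Dose 3 (160 mg at t=8 h): 160·exp(−0.06931·7) = 98.492 mg/L
Dose 4 (295 mg at t=12 h): 295·exp(−0.06931·3) = 239.614 mg/L
C(15) = 30.052 + 65.312 + 98.492 + 239.614 = 433.470 mg/L

433.470 mg/L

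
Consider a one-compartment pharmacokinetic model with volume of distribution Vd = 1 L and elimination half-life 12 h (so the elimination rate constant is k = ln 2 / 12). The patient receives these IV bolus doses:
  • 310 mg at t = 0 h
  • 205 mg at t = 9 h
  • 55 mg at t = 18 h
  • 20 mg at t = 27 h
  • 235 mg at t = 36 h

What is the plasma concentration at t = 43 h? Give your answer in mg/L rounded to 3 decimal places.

232.385 mg/L

k = ln 2 / 12 = 0.05776 per h
Dose 1 (310 mg at t=0 h): 310·exp(−0.05776·43) = 25.863 mg/L
Dose 2 (205 mg at t=9 h): 205·exp(−0.05776·34) = 28.763 mg/L
Dose 3 (55 mg at t=18 h): 55·exp(−0.05776·25) = 12.978 mg/L
Dose 4 (20 mg at t=27 h): 20·exp(−0.05776·16) = 7.937 mg/L
Dose 5 (235 mg at t=36 h): 235·exp(−0.05776·7) = 156.844 mg/L
C(43) = 25.863 + 28.763 + 12.978 + 7.937 + 156.844 = 232.385 mg/L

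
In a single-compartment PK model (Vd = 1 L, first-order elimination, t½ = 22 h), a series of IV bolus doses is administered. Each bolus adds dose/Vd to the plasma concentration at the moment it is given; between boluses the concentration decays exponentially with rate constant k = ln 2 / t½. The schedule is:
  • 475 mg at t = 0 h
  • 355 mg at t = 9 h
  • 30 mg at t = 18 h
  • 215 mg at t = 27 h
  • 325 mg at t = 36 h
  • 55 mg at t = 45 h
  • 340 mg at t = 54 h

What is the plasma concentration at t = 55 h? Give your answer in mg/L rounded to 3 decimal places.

k = ln 2 / 22 = 0.03151 per h
Dose 1 (475 mg at t=0 h): 475·exp(−0.03151·55) = 83.969 mg/L
Dose 2 (355 mg at t=9 h): 355·exp(−0.03151·46) = 83.330 mg/L
Dose 3 (30 mg at t=18 h): 30·exp(−0.03151·37) = 9.351 mg/L
Dose 4 (215 mg at t=27 h): 215·exp(−0.03151·28) = 88.983 mg/L
Dose 5 (325 mg at t=36 h): 325·exp(−0.03151·19) = 178.609 mg/L
Dose 6 (55 mg at t=45 h): 55·exp(−0.03151·10) = 40.136 mg/L
Dose 7 (340 mg at t=54 h): 340·exp(−0.03151·1) = 329.455 mg/L
C(55) = 83.969 + 83.330 + 9.351 + 88.983 + 178.609 + 40.136 + 329.455 = 813.832 mg/L

813.832 mg/L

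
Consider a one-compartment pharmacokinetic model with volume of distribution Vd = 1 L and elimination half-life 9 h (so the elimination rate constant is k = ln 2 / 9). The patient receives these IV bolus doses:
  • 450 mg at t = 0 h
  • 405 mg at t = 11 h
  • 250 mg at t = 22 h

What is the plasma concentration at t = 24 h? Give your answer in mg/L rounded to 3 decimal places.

k = ln 2 / 9 = 0.07702 per h
Dose 1 (450 mg at t=0 h): 450·exp(−0.07702·24) = 70.871 mg/L
Dose 2 (405 mg at t=11 h): 405·exp(−0.07702·13) = 148.811 mg/L
Dose 3 (250 mg at t=22 h): 250·exp(−0.07702·2) = 214.311 mg/L
C(24) = 70.871 + 148.811 + 214.311 = 433.992 mg/L

433.992 mg/L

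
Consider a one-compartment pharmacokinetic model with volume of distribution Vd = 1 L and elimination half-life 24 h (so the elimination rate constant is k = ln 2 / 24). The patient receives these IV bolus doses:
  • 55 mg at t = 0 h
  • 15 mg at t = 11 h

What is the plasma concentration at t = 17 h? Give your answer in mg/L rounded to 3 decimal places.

46.275 mg/L

k = ln 2 / 24 = 0.02888 per h
Dose 1 (55 mg at t=0 h): 55·exp(−0.02888·17) = 33.661 mg/L
Dose 2 (15 mg at t=11 h): 15·exp(−0.02888·6) = 12.613 mg/L
C(17) = 33.661 + 12.613 = 46.275 mg/L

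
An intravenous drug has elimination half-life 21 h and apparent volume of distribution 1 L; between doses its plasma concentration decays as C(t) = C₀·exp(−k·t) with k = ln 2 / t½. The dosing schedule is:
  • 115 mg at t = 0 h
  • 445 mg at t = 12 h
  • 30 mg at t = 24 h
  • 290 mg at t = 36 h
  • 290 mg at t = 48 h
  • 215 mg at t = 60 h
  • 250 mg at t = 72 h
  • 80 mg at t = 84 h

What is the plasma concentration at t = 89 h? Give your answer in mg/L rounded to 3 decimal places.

463.029 mg/L

k = ln 2 / 21 = 0.03301 per h
Dose 1 (115 mg at t=0 h): 115·exp(−0.03301·89) = 6.094 mg/L
Dose 2 (445 mg at t=12 h): 445·exp(−0.03301·77) = 35.042 mg/L
Dose 3 (30 mg at t=24 h): 30·exp(−0.03301·65) = 3.510 mg/L
Dose 4 (290 mg at t=36 h): 290·exp(−0.03301·53) = 50.426 mg/L
Dose 5 (290 mg at t=48 h): 290·exp(−0.03301·41) = 74.933 mg/L
Dose 6 (215 mg at t=60 h): 215·exp(−0.03301·29) = 82.553 mg/L
Dose 7 (250 mg at t=72 h): 250·exp(−0.03301·17) = 142.643 mg/L
Dose 8 (80 mg at t=84 h): 80·exp(−0.03301·5) = 67.829 mg/L
C(89) = 6.094 + 35.042 + 3.510 + 50.426 + 74.933 + 82.553 + 142.643 + 67.829 = 463.029 mg/L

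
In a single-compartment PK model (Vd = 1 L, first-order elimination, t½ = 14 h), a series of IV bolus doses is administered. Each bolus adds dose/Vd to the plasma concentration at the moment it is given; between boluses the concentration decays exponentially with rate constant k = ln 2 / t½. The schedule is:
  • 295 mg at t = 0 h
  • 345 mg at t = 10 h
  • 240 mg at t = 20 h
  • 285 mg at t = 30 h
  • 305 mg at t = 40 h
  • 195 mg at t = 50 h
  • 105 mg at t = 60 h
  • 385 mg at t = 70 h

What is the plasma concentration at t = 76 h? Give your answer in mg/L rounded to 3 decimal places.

502.958 mg/L

k = ln 2 / 14 = 0.04951 per h
Dose 1 (295 mg at t=0 h): 295·exp(−0.04951·76) = 6.850 mg/L
Dose 2 (345 mg at t=10 h): 345·exp(−0.04951·66) = 13.142 mg/L
Dose 3 (240 mg at t=20 h): 240·exp(−0.04951·56) = 15.000 mg/L
Dose 4 (285 mg at t=30 h): 285·exp(−0.04951·46) = 29.224 mg/L
Dose 5 (305 mg at t=40 h): 305·exp(−0.04951·36) = 51.312 mg/L
Dose 6 (195 mg at t=50 h): 195·exp(−0.04951·26) = 53.824 mg/L
Dose 7 (105 mg at t=60 h): 105·exp(−0.04951·16) = 47.550 mg/L
Dose 8 (385 mg at t=70 h): 385·exp(−0.04951·6) = 286.054 mg/L
C(76) = 6.850 + 13.142 + 15.000 + 29.224 + 51.312 + 53.824 + 47.550 + 286.054 = 502.958 mg/L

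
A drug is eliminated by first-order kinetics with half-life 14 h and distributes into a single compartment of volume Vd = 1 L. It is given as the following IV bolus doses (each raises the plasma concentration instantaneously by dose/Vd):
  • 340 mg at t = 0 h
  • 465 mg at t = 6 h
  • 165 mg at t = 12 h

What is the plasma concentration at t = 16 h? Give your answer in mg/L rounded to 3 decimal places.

572.749 mg/L

k = ln 2 / 14 = 0.04951 per h
Dose 1 (340 mg at t=0 h): 340·exp(−0.04951·16) = 153.973 mg/L
Dose 2 (465 mg at t=6 h): 465·exp(−0.04951·10) = 283.421 mg/L
Dose 3 (165 mg at t=12 h): 165·exp(−0.04951·4) = 135.355 mg/L
C(16) = 153.973 + 283.421 + 135.355 = 572.749 mg/L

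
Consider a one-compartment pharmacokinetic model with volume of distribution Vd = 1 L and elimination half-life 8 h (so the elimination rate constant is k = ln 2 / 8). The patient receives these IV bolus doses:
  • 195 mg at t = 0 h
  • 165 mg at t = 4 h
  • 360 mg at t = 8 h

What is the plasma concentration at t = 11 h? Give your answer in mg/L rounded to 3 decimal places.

k = ln 2 / 8 = 0.08664 per h
Dose 1 (195 mg at t=0 h): 195·exp(−0.08664·11) = 75.183 mg/L
Dose 2 (165 mg at t=4 h): 165·exp(−0.08664·7) = 89.967 mg/L
Dose 3 (360 mg at t=8 h): 360·exp(−0.08664·3) = 277.598 mg/L
C(11) = 75.183 + 89.967 + 277.598 = 442.748 mg/L

442.748 mg/L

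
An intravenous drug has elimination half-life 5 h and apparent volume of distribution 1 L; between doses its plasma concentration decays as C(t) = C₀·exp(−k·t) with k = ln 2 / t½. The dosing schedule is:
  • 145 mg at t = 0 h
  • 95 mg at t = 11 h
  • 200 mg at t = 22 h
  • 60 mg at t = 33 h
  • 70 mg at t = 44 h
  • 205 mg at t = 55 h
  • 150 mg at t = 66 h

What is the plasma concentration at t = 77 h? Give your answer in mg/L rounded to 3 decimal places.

k = ln 2 / 5 = 0.13863 per h
Dose 1 (145 mg at t=0 h): 145·exp(−0.13863·77) = 0.003 mg/L
Dose 2 (95 mg at t=11 h): 95·exp(−0.13863·66) = 0.010 mg/L
Dose 3 (200 mg at t=22 h): 200·exp(−0.13863·55) = 0.098 mg/L
Dose 4 (60 mg at t=33 h): 60·exp(−0.13863·44) = 0.135 mg/L
Dose 5 (70 mg at t=44 h): 70·exp(−0.13863·33) = 0.722 mg/L
Dose 6 (205 mg at t=55 h): 205·exp(−0.13863·22) = 9.710 mg/L
Dose 7 (150 mg at t=66 h): 150·exp(−0.13863·11) = 32.646 mg/L
C(77) = 0.003 + 0.010 + 0.098 + 0.135 + 0.722 + 9.710 + 32.646 = 43.323 mg/L

43.323 mg/L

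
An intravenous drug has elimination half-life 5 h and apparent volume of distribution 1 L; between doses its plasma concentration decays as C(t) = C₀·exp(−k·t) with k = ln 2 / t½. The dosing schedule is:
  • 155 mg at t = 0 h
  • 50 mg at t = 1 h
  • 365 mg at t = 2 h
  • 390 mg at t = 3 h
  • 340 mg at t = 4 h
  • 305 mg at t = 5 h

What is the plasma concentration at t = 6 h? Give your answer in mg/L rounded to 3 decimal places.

k = ln 2 / 5 = 0.13863 per h
Dose 1 (155 mg at t=0 h): 155·exp(−0.13863·6) = 67.468 mg/L
Dose 2 (50 mg at t=1 h): 50·exp(−0.13863·5) = 25.000 mg/L
Dose 3 (365 mg at t=2 h): 365·exp(−0.13863·4) = 209.637 mg/L
Dose 4 (390 mg at t=3 h): 390·exp(−0.13863·3) = 257.304 mg/L
Dose 5 (340 mg at t=4 h): 340·exp(−0.13863·2) = 257.672 mg/L
Dose 6 (305 mg at t=5 h): 305·exp(−0.13863·1) = 265.518 mg/L
C(6) = 67.468 + 25.000 + 209.637 + 257.304 + 257.672 + 265.518 = 1082.599 mg/L

1082.599 mg/L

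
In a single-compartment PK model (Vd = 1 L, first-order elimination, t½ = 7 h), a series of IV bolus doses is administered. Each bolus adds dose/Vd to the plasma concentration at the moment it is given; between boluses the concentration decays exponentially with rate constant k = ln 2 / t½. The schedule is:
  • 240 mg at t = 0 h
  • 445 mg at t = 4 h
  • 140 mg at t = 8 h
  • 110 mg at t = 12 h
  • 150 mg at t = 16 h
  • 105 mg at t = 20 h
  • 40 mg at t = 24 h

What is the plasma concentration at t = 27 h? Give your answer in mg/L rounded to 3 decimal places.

k = ln 2 / 7 = 0.09902 per h
Dose 1 (240 mg at t=0 h): 240·exp(−0.09902·27) = 16.561 mg/L
Dose 2 (445 mg at t=4 h): 445·exp(−0.09902·23) = 45.631 mg/L
Dose 3 (140 mg at t=8 h): 140·exp(−0.09902·19) = 21.333 mg/L
Dose 4 (110 mg at t=12 h): 110·exp(−0.09902·15) = 24.907 mg/L
Dose 5 (150 mg at t=16 h): 150·exp(−0.09902·11) = 50.471 mg/L
Dose 6 (105 mg at t=20 h): 105·exp(−0.09902·7) = 52.500 mg/L
Dose 7 (40 mg at t=24 h): 40·exp(−0.09902·3) = 29.720 mg/L
C(27) = 16.561 + 45.631 + 21.333 + 24.907 + 50.471 + 52.500 + 29.720 = 241.124 mg/L

241.124 mg/L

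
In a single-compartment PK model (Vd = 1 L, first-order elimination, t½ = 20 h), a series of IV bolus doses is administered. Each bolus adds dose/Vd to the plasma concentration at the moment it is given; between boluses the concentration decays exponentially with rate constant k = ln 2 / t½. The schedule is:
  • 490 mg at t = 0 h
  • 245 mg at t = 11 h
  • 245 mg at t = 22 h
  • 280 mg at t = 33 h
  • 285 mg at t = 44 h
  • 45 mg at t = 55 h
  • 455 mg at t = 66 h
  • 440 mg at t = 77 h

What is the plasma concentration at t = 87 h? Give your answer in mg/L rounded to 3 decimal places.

k = ln 2 / 20 = 0.03466 per h
Dose 1 (490 mg at t=0 h): 490·exp(−0.03466·87) = 24.028 mg/L
Dose 2 (245 mg at t=11 h): 245·exp(−0.03466·76) = 17.589 mg/L
Dose 3 (245 mg at t=22 h): 245·exp(−0.03466·65) = 25.752 mg/L
Dose 4 (280 mg at t=33 h): 280·exp(−0.03466·54) = 43.090 mg/L
Dose 5 (285 mg at t=44 h): 285·exp(−0.03466·43) = 64.214 mg/L
Dose 6 (45 mg at t=55 h): 45·exp(−0.03466·32) = 14.844 mg/L
Dose 7 (455 mg at t=66 h): 455·exp(−0.03466·21) = 219.751 mg/L
Dose 8 (440 mg at t=77 h): 440·exp(−0.03466·10) = 311.127 mg/L
C(87) = 24.028 + 17.589 + 25.752 + 43.090 + 64.214 + 14.844 + 219.751 + 311.127 = 720.396 mg/L

720.396 mg/L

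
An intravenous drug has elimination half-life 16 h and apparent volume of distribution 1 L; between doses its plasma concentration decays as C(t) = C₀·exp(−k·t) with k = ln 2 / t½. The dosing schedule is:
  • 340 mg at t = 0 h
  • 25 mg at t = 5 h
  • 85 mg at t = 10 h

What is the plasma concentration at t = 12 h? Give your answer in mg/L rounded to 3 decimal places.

298.571 mg/L

k = ln 2 / 16 = 0.04332 per h
Dose 1 (340 mg at t=0 h): 340·exp(−0.04332·12) = 202.165 mg/L
Dose 2 (25 mg at t=5 h): 25·exp(−0.04332·7) = 18.460 mg/L
Dose 3 (85 mg at t=10 h): 85·exp(−0.04332·2) = 77.945 mg/L
C(12) = 202.165 + 18.460 + 77.945 = 298.571 mg/L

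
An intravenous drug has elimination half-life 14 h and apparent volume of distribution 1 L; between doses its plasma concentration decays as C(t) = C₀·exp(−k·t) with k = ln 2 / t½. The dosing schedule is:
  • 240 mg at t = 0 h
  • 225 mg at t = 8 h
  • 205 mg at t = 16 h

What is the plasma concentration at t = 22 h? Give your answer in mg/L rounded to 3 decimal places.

345.568 mg/L

k = ln 2 / 14 = 0.04951 per h
Dose 1 (240 mg at t=0 h): 240·exp(−0.04951·22) = 80.754 mg/L
Dose 2 (225 mg at t=8 h): 225·exp(−0.04951·14) = 112.500 mg/L
Dose 3 (205 mg at t=16 h): 205·exp(−0.04951·6) = 152.314 mg/L
C(22) = 80.754 + 112.500 + 152.314 = 345.568 mg/L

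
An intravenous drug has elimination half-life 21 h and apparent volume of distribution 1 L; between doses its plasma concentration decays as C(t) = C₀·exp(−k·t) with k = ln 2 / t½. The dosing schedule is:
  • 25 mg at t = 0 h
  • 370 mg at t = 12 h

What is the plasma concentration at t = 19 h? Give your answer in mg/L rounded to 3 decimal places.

307.022 mg/L

k = ln 2 / 21 = 0.03301 per h
Dose 1 (25 mg at t=0 h): 25·exp(−0.03301·19) = 13.353 mg/L
Dose 2 (370 mg at t=12 h): 370·exp(−0.03301·7) = 293.669 mg/L
C(19) = 13.353 + 293.669 = 307.022 mg/L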